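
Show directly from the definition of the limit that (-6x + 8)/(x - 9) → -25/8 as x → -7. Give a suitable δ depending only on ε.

δ = min(8, (64/23)ε)

Fix ε > 0. We want δ > 0 with 0 < |x + 7| < δ ⇒ |(-6x + 8)/(x - 9) + 25/8| < ε.
Combining over a common denominator, (-6x + 8)/(x - 9) + 25/8 = [(-6x + 8)·(-16) − 50·(x - 9)] / [(-16)·(x - 9)] = 46(x + 7) / ((-16)(x - 9)).
So |(-6x + 8)/(x - 9) + 25/8| = 46|x + 7| / (16·|x − 9|).
Require δ ≤ 8, so |x − 9| ≥ |-16| − |x + 7| > 16 − 8 = 8.
Hence |(-6x + 8)/(x - 9) + 25/8| < 46|x + 7|/(16·8) = (23/64)|x + 7|, which is < ε once |x + 7| < (64/23)ε.
Take δ = min(8, (64/23)ε). Then 0 < |x + 7| < δ forces both bounds, so |(-6x + 8)/(x - 9) + 25/8| < ε.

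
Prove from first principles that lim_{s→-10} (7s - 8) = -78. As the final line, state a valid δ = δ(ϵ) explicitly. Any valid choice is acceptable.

δ = ϵ/7

Suppose ϵ > 0. We need δ > 0 so that 0 < |s + 10| < δ implies |(7s - 8) + 78| < ϵ.
|(7s - 8) + 78| = |7s + 70| = 7|s + 10|.
Thus it suffices that |s + 10| < ϵ/7.
Choosing δ = ϵ/7 gives |(7s - 8) + 78| = 7|s + 10| < ϵ whenever |s + 10| < δ.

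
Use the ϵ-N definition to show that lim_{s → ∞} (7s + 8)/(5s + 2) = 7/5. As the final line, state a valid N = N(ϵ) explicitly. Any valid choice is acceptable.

Fix ϵ > 0. We seek N > 0 such that s > N implies |(7s + 8)/(5s + 2) − (7/5)| < ϵ.
(7s + 8)/(5s + 2) − (7/5) = (5(7s + 8) − 7(5s + 2)) / (5(5s + 2)) = 26/(5(5s + 2)).
For s > 0 we have 5s + 2 > 5s, so |(7s + 8)/(5s + 2) − (7/5)| = 26/(5(5s + 2)) < 26/(5·5s) = (26/25)/s.
Thus |(7s + 8)/(5s + 2) − (7/5)| < ϵ whenever s > (26/25)/ϵ.
Take N = (26/25)/ϵ. If s > N then |(7s + 8)/(5s + 2) − (7/5)| < (26/25)/s < ϵ.

N = (26/25)/ϵ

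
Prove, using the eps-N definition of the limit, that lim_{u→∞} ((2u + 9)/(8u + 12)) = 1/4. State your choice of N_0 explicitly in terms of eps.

N_0 = (3/4)/eps

Fix eps > 0. We seek N_0 > 0 such that u > N_0 implies |(2u + 9)/(8u + 12) − (1/4)| < eps.
(2u + 9)/(8u + 12) − (1/4) = (8(2u + 9) − 2(8u + 12)) / (8(8u + 12)) = 48/(8(8u + 12)).
For u > 0 we have 8u + 12 > 8u, so |(2u + 9)/(8u + 12) − (1/4)| = 48/(8(8u + 12)) < 48/(8·8u) = (3/4)/u.
Thus |(2u + 9)/(8u + 12) − (1/4)| < eps whenever u > (3/4)/eps.
Take N_0 = (3/4)/eps. If u > N_0 then |(2u + 9)/(8u + 12) − (1/4)| < (3/4)/u < eps.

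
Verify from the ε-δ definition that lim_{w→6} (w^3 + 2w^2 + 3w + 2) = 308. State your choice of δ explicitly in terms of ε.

δ = min(1, ε/156)

Let ε > 0. We want δ > 0 such that 0 < |w − 6| < δ implies |(w^3 + 2w^2 + 3w + 2) − 308| < ε.
(w^3 + 2w^2 + 3w + 2) − 308 = w^3 + 2w^2 + 3w - 306 = (w − 6)(w^2 + 8w + 51).
So |(w^3 + 2w^2 + 3w + 2) − 308| = |w − 6|·|w^2 + 8w + 51|.
Assume first that |w − 6| < 1, so |w| < 7. Then |w^2 + 8w + 51| ≤ 7^2 + 8·7 + 51 = 156.
Hence |(w^3 + 2w^2 + 3w + 2) − 308| ≤ 156|w − 6| < ε provided |w − 6| < ε/156.
Choosing δ = min(1, ε/156) ensures both conditions, hence |(w^3 + 2w^2 + 3w + 2) − 308| < ε.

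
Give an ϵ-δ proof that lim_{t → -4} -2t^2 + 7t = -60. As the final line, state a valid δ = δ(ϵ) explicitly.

Let ϵ > 0. We want δ > 0 such that 0 < |t + 4| < δ implies |(-2t^2 + 7t) + 60| < ϵ.
(-2t^2 + 7t) + 60 = -2t^2 + 7t + 60 = (t + 4)(-2t + 15).
So |(-2t^2 + 7t) + 60| = |t + 4|·|-2t + 15|.
Assume first that |t + 4| < 1, so |t| < 5. Then |-2t + 15| ≤ 2·5 + 15 = 25.
Hence |(-2t^2 + 7t) + 60| ≤ 25|t + 4| < ϵ provided |t + 4| < ϵ/25.
Take δ = min(1, ϵ/25). Then 0 < |t + 4| < δ gives both |t + 4| < 1 and |t + 4| < ϵ/25, so |(-2t^2 + 7t) + 60| < ϵ.

δ = min(1, ϵ/25)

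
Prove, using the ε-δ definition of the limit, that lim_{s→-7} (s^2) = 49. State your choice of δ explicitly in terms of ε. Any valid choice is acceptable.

δ = min(2, ε/16)

Let ε > 0. We seek δ > 0 with 0 < |s + 7| < δ ⇒ |s^2 − 49| < ε.
Factor: s^2 − 49 = (s + 7)(s - 7), so |s^2 − 49| = |s + 7|·|s - 7|.
Restrict δ ≤ 2. Then |s + 7| < 2 gives |s| < 9, so by the triangle inequality |s - 7| ≤ 9 + 7 = 16.
Hence |s^2 − 49| ≤ 16|s + 7|, which is < ε once |s + 7| < ε/16.
Take δ = min(2, ε/16). If 0 < |s + 7| < δ then both bounds hold and |s^2 − 49| ≤ 16|s + 7| < 16·(ε/16) = ε.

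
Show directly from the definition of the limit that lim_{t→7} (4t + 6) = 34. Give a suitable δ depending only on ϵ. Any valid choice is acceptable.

δ = ϵ/4

Let ϵ > 0. We need δ > 0 so that 0 < |t − 7| < δ implies |(4t + 6) − 34| < ϵ.
|(4t + 6) − 34| = |4t - 28| = 4|t − 7|.
So 4|t − 7| < ϵ exactly when |t − 7| < ϵ/4.
Take δ = ϵ/4. If 0 < |t − 7| < δ then |(4t + 6) − 34| = 4|t − 7| < 4·(ϵ/4) = ϵ.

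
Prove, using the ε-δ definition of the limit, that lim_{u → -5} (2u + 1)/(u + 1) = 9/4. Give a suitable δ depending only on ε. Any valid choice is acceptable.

Let ε > 0. We want δ > 0 with 0 < |u + 5| < δ ⇒ |(2u + 1)/(u + 1) − (9/4)| < ε.
Combining over a common denominator, (2u + 1)/(u + 1) − (9/4) = [(2u + 1)·(-4) − (-9)·(u + 1)] / [(-4)·(u + 1)] = 1(u + 5) / ((-4)(u + 1)).
So |(2u + 1)/(u + 1) − (9/4)| = |u + 5| / (4·|u + 1|).
Require δ ≤ 2, so |u + 1| ≥ |-4| − |u + 5| > 4 − 2 = 2.
Hence |(2u + 1)/(u + 1) − (9/4)| < |u + 5|/(4·2) = (1/8)|u + 5|, which is < ε once |u + 5| < 8ε.
Take δ = min(2, 8ε). Then 0 < |u + 5| < δ forces both bounds, so |(2u + 1)/(u + 1) − (9/4)| < ε.

δ = min(2, 8ε)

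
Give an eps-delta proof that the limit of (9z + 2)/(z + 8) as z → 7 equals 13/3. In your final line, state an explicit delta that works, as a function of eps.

Suppose eps > 0. We want delta > 0 with 0 < |z − 7| < delta ⇒ |(9z + 2)/(z + 8) − (13/3)| < eps.
Combining over a common denominator, (9z + 2)/(z + 8) − (13/3) = [(9z + 2)·15 − 65·(z + 8)] / [15·(z + 8)] = 70(z − 7) / (15(z + 8)).
So |(9z + 2)/(z + 8) − (13/3)| = 70|z − 7| / (15·|z + 8|).
Require delta ≤ 15/2, so |z + 8| ≥ |15| − |z − 7| > 15 − 15/2 = 15/2.
Hence |(9z + 2)/(z + 8) − (13/3)| < 70|z − 7|/(15·(15/2)) = (28/45)|z − 7|, which is < eps once |z − 7| < (45/28)eps.
Take delta = min(15/2, (45/28)eps). Then 0 < |z − 7| < delta forces both bounds, so |(9z + 2)/(z + 8) − (13/3)| < eps.

delta = min(15/2, (45/28)eps)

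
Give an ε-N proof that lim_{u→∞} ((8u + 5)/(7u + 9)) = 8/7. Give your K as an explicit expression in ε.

Fix ε > 0. We seek K > 0 such that u > K implies |(8u + 5)/(7u + 9) − (8/7)| < ε.
(8u + 5)/(7u + 9) − (8/7) = (7(8u + 5) − 8(7u + 9)) / (7(7u + 9)) = -37/(7(7u + 9)).
For u > 0 we have 7u + 9 > 7u, so |(8u + 5)/(7u + 9) − (8/7)| = 37/(7(7u + 9)) < 37/(7·7u) = (37/49)/u.
Thus |(8u + 5)/(7u + 9) − (8/7)| < ε whenever u > (37/49)/ε.
Take K = (37/49)/ε. If u > K then |(8u + 5)/(7u + 9) − (8/7)| < (37/49)/u < ε.

K = (37/49)/ε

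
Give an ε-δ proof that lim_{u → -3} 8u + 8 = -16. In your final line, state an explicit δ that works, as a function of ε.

Let ε > 0. We need δ > 0 so that 0 < |u + 3| < δ implies |(8u + 8) + 16| < ε.
|(8u + 8) + 16| = |8u + 24| = 8|u + 3|.
Thus it suffices that |u + 3| < ε/8.
Take δ = ε/8. If 0 < |u + 3| < δ then |(8u + 8) + 16| = 8|u + 3| < 8·(ε/8) = ε.

δ = ε/8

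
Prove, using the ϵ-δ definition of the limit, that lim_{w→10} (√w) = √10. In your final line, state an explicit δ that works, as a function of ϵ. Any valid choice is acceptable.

Let ϵ > 0. We want δ > 0 such that 0 < |w − 10| < δ implies |√w − √10| < ϵ.
Multiplying by the conjugate, |√w − √10| = |w − 10|/(√w + √10).
Restrict δ ≤ 10 so that |w − 10| < 10 forces w > 0, and then √w + √10 > √10.
Hence |√w − √10| < |w − 10|/√10, which is < ϵ once |w − 10| < √10·ϵ.
Take δ = min(10, √10·ϵ). If 0 < |w − 10| < δ then w > 0 and |√w − √10| < |w − 10|/√10 < ϵ.

δ = min(10, √10·ϵ)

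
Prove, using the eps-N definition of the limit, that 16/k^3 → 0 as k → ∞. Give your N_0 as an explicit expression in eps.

Suppose eps > 0. For k ≥ 1, |16/k^3 − 0| = 16/k^3.
16/k^3 < eps ⇔ k^3 > 16/eps ⇔ k > (16/eps)^{1/3}.
Take N_0 = (16/eps)^{1/3}. Then k > N_0 implies 16/k^3 < eps.

N_0 = (16/eps)^{1/3}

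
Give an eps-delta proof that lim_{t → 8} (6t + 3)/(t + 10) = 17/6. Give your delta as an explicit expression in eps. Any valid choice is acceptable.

delta = min(9, (54/19)eps)

Let eps > 0. We want delta > 0 with 0 < |t − 8| < delta ⇒ |(6t + 3)/(t + 10) − (17/6)| < eps.
Combining over a common denominator, (6t + 3)/(t + 10) − (17/6) = [(6t + 3)·18 − 51·(t + 10)] / [18·(t + 10)] = 57(t − 8) / (18(t + 10)).
So |(6t + 3)/(t + 10) − (17/6)| = 57|t − 8| / (18·|t + 10|).
Restrict delta ≤ 9. Then |t − 8| < 9 gives |t + 10| = |(t − 8) + 18| ≥ 18 − 9 = 9.
Hence |(6t + 3)/(t + 10) − (17/6)| < 57|t − 8|/(18·9) = (19/54)|t − 8|, which is < eps once |t − 8| < (54/19)eps.
Take delta = min(9, (54/19)eps). Then 0 < |t − 8| < delta forces both bounds, so |(6t + 3)/(t + 10) − (17/6)| < eps.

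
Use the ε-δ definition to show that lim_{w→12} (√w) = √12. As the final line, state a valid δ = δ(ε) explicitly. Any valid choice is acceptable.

Suppose ε > 0. We want δ > 0 such that 0 < |w − 12| < δ implies |√w − √12| < ε.
Multiplying by the conjugate, |√w − √12| = |w − 12|/(√w + √12).
Restrict δ ≤ 12 so that |w − 12| < 12 forces w > 0, and then √w + √12 > √12.
Hence |√w − √12| < |w − 12|/√12, which is < ε once |w − 12| < √12·ε.
Take δ = min(12, √12·ε). If 0 < |w − 12| < δ then w > 0 and |√w − √12| < |w − 12|/√12 < ε.

δ = min(12, √12·ε)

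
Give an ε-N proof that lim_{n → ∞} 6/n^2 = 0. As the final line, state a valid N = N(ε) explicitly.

N = (6/ε)^{1/2}

Suppose ε > 0. For n ≥ 1, |6/n^2 − 0| = 6/n^2.
6/n^2 < ε ⇔ n^2 > 6/ε ⇔ n > (6/ε)^{1/2}.
Take N = (6/ε)^{1/2}. Then n > N implies 6/n^2 < ε.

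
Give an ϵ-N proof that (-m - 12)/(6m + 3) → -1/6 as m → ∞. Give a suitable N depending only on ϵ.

Fix ϵ > 0. For m ≥ 1, |(-m - 12)/(6m + 3) + 1/6| = |-69|/(6(6m + 3)) = 69/(6(6m + 3)).
Since 6m + 3 ≥ 6m for m ≥ 1, this is ≤ 69/(6·6m) = (23/12)/m.
So |(-m - 12)/(6m + 3) + 1/6| < ϵ whenever m > (23/12)/ϵ.
Take N = (23/12)/ϵ. If m > N then |(-m - 12)/(6m + 3) + 1/6| ≤ (23/12)/m < ϵ.

N = (23/12)/ϵ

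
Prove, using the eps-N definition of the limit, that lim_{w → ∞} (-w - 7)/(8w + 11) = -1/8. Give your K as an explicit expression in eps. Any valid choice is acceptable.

K = (45/64)/eps

Let eps > 0 be given. We seek K > 0 such that w > K implies |(-w - 7)/(8w + 11) + 1/8| < eps.
(-w - 7)/(8w + 11) + 1/8 = (8(-w - 7) − (-1)(8w + 11)) / (8(8w + 11)) = -45/(8(8w + 11)).
For w > 0 we have 8w + 11 > 8w, so |(-w - 7)/(8w + 11) + 1/8| = 45/(8(8w + 11)) < 45/(8·8w) = (45/64)/w.
Thus |(-w - 7)/(8w + 11) + 1/8| < eps whenever w > (45/64)/eps.
Take K = (45/64)/eps. If w > K then |(-w - 7)/(8w + 11) + 1/8| < (45/64)/w < eps.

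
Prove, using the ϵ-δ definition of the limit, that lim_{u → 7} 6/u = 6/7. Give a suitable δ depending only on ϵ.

Suppose ϵ > 0. We seek δ > 0 such that 0 < |u − 7| < δ implies |6/u − (6/7)| < ϵ.
|6/u − (6/7)| = 6·|7 − u|/(7·|u|) = 6|u − 7|/(7|u|).
Require δ ≤ 7/2 so that |u| > 7 − 7/2 = 7/2, hence 7|u| > 49/2.
Then |6/u − (6/7)| < 6|u − 7|/(49/2), which is < ϵ when |u − 7| < (49/12)ϵ.
Take δ = min(7/2, (49/12)ϵ). Then 0 < |u − 7| < δ gives both |u − 7| < 7/2 and |u − 7| < (49/12)ϵ, so |6/u − (6/7)| < ϵ.

δ = min(7/2, (49/12)ϵ)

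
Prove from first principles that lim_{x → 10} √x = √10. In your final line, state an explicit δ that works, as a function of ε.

Let ε > 0. We want δ > 0 such that 0 < |x − 10| < δ implies |√x − √10| < ε.
Rationalise: √x − √10 = (x − 10)/(√x + √10), so |√x − √10| = |x − 10|/(√x + √10).
Restrict δ ≤ 10 so that |x − 10| < 10 forces x > 0, and then √x + √10 > √10.
Hence |√x − √10| < |x − 10|/√10, which is < ε once |x − 10| < √10·ε.
Take δ = min(10, √10·ε). If 0 < |x − 10| < δ then x > 0 and |√x − √10| < |x − 10|/√10 < ε.

δ = min(10, √10·ε)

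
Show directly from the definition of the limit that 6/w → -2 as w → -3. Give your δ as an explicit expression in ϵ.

δ = min(3/2, (3/4)ϵ)

Suppose ϵ > 0. We seek δ > 0 such that 0 < |w + 3| < δ implies |6/w + 2| < ϵ.
|6/w + 2| = 6·|-3 − w|/(3·|w|) = 6|w + 3|/(3|w|).
Require δ ≤ 3/2 so that |w| > 3 − 3/2 = 3/2, hence 3|w| > 9/2.
Then |6/w + 2| < 6|w + 3|/(9/2), which is < ϵ when |w + 3| < (3/4)ϵ.
Take δ = min(3/2, (3/4)ϵ). Then 0 < |w + 3| < δ gives both |w + 3| < 3/2 and |w + 3| < (3/4)ϵ, so |6/w + 2| < ϵ.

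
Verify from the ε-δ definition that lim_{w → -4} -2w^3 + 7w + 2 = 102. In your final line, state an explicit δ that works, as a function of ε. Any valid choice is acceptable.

δ = min(1, ε/115)

Let ε > 0 be given. We want δ > 0 such that 0 < |w + 4| < δ implies |(-2w^3 + 7w + 2) − 102| < ε.
(-2w^3 + 7w + 2) − 102 = -2w^3 + 7w - 100 = (w + 4)(-2w^2 + 8w - 25).
So |(-2w^3 + 7w + 2) − 102| = |w + 4|·|-2w^2 + 8w - 25|.
Require δ ≤ 1. Then |w + 4| < 1 gives |w| < 5, and by the triangle inequality |-2w^2 + 8w - 25| ≤ 2·5^2 + 8·5 + 25 = 115.
Hence |(-2w^3 + 7w + 2) − 102| ≤ 115|w + 4| < ε provided |w + 4| < ε/115.
Take δ = min(1, ε/115). Then 0 < |w + 4| < δ gives both |w + 4| < 1 and |w + 4| < ε/115, so |(-2w^3 + 7w + 2) − 102| < ε.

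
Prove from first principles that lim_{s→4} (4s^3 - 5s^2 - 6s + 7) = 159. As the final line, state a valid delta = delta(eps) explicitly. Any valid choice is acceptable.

Let eps > 0. We want delta > 0 such that 0 < |s − 4| < delta implies |(4s^3 - 5s^2 - 6s + 7) − 159| < eps.
(4s^3 - 5s^2 - 6s + 7) − 159 = 4s^3 - 5s^2 - 6s - 152 = (s − 4)(4s^2 + 11s + 38).
So |(4s^3 - 5s^2 - 6s + 7) − 159| = |s − 4|·|4s^2 + 11s + 38|.
Assume first that |s − 4| < 2, so |s| < 6. Then |4s^2 + 11s + 38| ≤ 4·6^2 + 11·6 + 38 = 248.
Hence |(4s^3 - 5s^2 - 6s + 7) − 159| ≤ 248|s − 4| < eps provided |s − 4| < eps/248.
Take delta = min(2, eps/248). Then 0 < |s − 4| < delta gives both |s − 4| < 2 and |s − 4| < eps/248, so |(4s^3 - 5s^2 - 6s + 7) − 159| < eps.

delta = min(2, eps/248)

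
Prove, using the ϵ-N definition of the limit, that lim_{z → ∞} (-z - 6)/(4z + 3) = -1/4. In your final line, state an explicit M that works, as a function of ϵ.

M = (21/16)/ϵ

Let ϵ > 0 be given. We seek M > 0 such that z > M implies |(-z - 6)/(4z + 3) + 1/4| < ϵ.
(-z - 6)/(4z + 3) + 1/4 = (4(-z - 6) − (-1)(4z + 3)) / (4(4z + 3)) = -21/(4(4z + 3)).
For z > 0 we have 4z + 3 > 4z, so |(-z - 6)/(4z + 3) + 1/4| = 21/(4(4z + 3)) < 21/(4·4z) = (21/16)/z.
Thus |(-z - 6)/(4z + 3) + 1/4| < ϵ whenever z > (21/16)/ϵ.
Take M = (21/16)/ϵ. If z > M then |(-z - 6)/(4z + 3) + 1/4| < (21/16)/z < ϵ.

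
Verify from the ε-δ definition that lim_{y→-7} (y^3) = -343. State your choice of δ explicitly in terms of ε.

Let ε > 0 be given. We seek δ > 0 with 0 < |y + 7| < δ ⇒ |y^3 + 343| < ε.
Factor: y^3 + 343 = (y + 7)(y^2 - 7y + 49), so |y^3 + 343| = |y + 7|·|y^2 - 7y + 49|.
Restrict δ ≤ 2. Then |y + 7| < 2 gives |y| < 9, so by the triangle inequality |y^2 - 7y + 49| ≤ 9^2 + 7·9 + 49 = 193.
Hence |y^3 + 343| ≤ 193|y + 7|, which is < ε once |y + 7| < ε/193.
Take δ = min(2, ε/193). If 0 < |y + 7| < δ then both bounds hold and |y^3 + 343| ≤ 193|y + 7| < 193·(ε/193) = ε.

δ = min(2, ε/193)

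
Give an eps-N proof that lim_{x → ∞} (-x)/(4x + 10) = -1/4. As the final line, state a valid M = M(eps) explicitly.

Let eps > 0 be given. We seek M > 0 such that x > M implies |(-x)/(4x + 10) + 1/4| < eps.
(-x)/(4x + 10) + 1/4 = (4(-x) − (-1)(4x + 10)) / (4(4x + 10)) = 10/(4(4x + 10)).
For x > 0 we have 4x + 10 > 4x, so |(-x)/(4x + 10) + 1/4| = 10/(4(4x + 10)) < 10/(4·4x) = (5/8)/x.
Thus |(-x)/(4x + 10) + 1/4| < eps whenever x > (5/8)/eps.
Take M = (5/8)/eps. If x > M then |(-x)/(4x + 10) + 1/4| < (5/8)/x < eps.

M = (5/8)/eps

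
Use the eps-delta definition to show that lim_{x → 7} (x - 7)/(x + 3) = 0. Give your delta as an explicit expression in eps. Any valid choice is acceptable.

delta = min(5, 5eps)

Suppose eps > 0. We want delta > 0 with 0 < |x − 7| < delta ⇒ |(x - 7)/(x + 3) − 0| < eps.
Combining over a common denominator, (x - 7)/(x + 3) − 0 = [(x - 7)·10 − 0·(x + 3)] / [10·(x + 3)] = 10(x − 7) / (10(x + 3)).
So |(x - 7)/(x + 3) − 0| = 10|x − 7| / (10·|x + 3|).
Require delta ≤ 5, so |x + 3| ≥ |10| − |x − 7| > 10 − 5 = 5.
Hence |(x - 7)/(x + 3) − 0| < 10|x − 7|/(10·5) = (1/5)|x − 7|, which is < eps once |x − 7| < 5eps.
Take delta = min(5, 5eps). Then 0 < |x − 7| < delta forces both bounds, so |(x - 7)/(x + 3) − 0| < eps.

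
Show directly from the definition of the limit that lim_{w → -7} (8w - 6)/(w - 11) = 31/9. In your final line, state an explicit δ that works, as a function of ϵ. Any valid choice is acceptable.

Let ϵ > 0. We want δ > 0 with 0 < |w + 7| < δ ⇒ |(8w - 6)/(w - 11) − (31/9)| < ϵ.
Combining over a common denominator, (8w - 6)/(w - 11) − (31/9) = [(8w - 6)·(-18) − (-62)·(w - 11)] / [(-18)·(w - 11)] = -82(w + 7) / ((-18)(w - 11)).
So |(8w - 6)/(w - 11) − (31/9)| = 82|w + 7| / (18·|w − 11|).
Restrict δ ≤ 9. Then |w + 7| < 9 gives |w − 11| = |(w + 7) + (-18)| ≥ 18 − 9 = 9.
Hence |(8w - 6)/(w - 11) − (31/9)| < 82|w + 7|/(18·9) = (41/81)|w + 7|, which is < ϵ once |w + 7| < (81/41)ϵ.
Take δ = min(9, (81/41)ϵ). Then 0 < |w + 7| < δ forces both bounds, so |(8w - 6)/(w - 11) − (31/9)| < ϵ.

δ = min(9, (81/41)ϵ)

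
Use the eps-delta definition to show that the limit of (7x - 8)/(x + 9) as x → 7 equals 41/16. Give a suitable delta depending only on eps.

delta = min(8, (128/71)eps)

Let eps > 0 be given. We want delta > 0 with 0 < |x − 7| < delta ⇒ |(7x - 8)/(x + 9) − (41/16)| < eps.
Combining over a common denominator, (7x - 8)/(x + 9) − (41/16) = [(7x - 8)·16 − 41·(x + 9)] / [16·(x + 9)] = 71(x − 7) / (16(x + 9)).
So |(7x - 8)/(x + 9) − (41/16)| = 71|x − 7| / (16·|x + 9|).
Require delta ≤ 8, so |x + 9| ≥ |16| − |x − 7| > 16 − 8 = 8.
Hence |(7x - 8)/(x + 9) − (41/16)| < 71|x − 7|/(16·8) = (71/128)|x − 7|, which is < eps once |x − 7| < (128/71)eps.
Take delta = min(8, (128/71)eps). Then 0 < |x − 7| < delta forces both bounds, so |(7x - 8)/(x + 9) − (41/16)| < eps.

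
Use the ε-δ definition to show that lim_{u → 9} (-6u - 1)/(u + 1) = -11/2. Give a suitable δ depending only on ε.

δ = min(5, 10ε)

Fix ε > 0. We want δ > 0 with 0 < |u − 9| < δ ⇒ |(-6u - 1)/(u + 1) + 11/2| < ε.
Combining over a common denominator, (-6u - 1)/(u + 1) + 11/2 = [(-6u - 1)·10 − (-55)·(u + 1)] / [10·(u + 1)] = -5(u − 9) / (10(u + 1)).
So |(-6u - 1)/(u + 1) + 11/2| = 5|u − 9| / (10·|u + 1|).
Require δ ≤ 5, so |u + 1| ≥ |10| − |u − 9| > 10 − 5 = 5.
Hence |(-6u - 1)/(u + 1) + 11/2| < 5|u − 9|/(10·5) = (1/10)|u − 9|, which is < ε once |u − 9| < 10ε.
Take δ = min(5, 10ε). Then 0 < |u − 9| < δ forces both bounds, so |(-6u - 1)/(u + 1) + 11/2| < ε.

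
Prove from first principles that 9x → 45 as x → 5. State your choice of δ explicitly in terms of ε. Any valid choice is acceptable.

δ = ε/9

Suppose ε > 0. We need δ > 0 so that 0 < |x − 5| < δ implies |(9x) − 45| < ε.
|(9x) − 45| = |9x - 45| = 9|x − 5|.
So 9|x − 5| < ε exactly when |x − 5| < ε/9.
Choosing δ = ε/9 gives |(9x) − 45| = 9|x − 5| < ε whenever |x − 5| < δ.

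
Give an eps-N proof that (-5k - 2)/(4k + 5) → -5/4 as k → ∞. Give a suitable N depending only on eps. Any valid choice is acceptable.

N = (17/16)/eps

Let eps > 0 be given. For k ≥ 1, |(-5k - 2)/(4k + 5) + 5/4| = |17|/(4(4k + 5)) = 17/(4(4k + 5)).
Since 4k + 5 ≥ 4k for k ≥ 1, this is ≤ 17/(4·4k) = (17/16)/k.
So |(-5k - 2)/(4k + 5) + 5/4| < eps whenever k > (17/16)/eps.
Take N = (17/16)/eps. If k > N then |(-5k - 2)/(4k + 5) + 5/4| ≤ (17/16)/k < eps.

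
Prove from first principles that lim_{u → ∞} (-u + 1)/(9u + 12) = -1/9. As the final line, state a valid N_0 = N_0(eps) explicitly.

Suppose eps > 0. We seek N_0 > 0 such that u > N_0 implies |(-u + 1)/(9u + 12) + 1/9| < eps.
(-u + 1)/(9u + 12) + 1/9 = (9(-u + 1) − (-1)(9u + 12)) / (9(9u + 12)) = 21/(9(9u + 12)).
For u > 0 we have 9u + 12 > 9u, so |(-u + 1)/(9u + 12) + 1/9| = 21/(9(9u + 12)) < 21/(9·9u) = (7/27)/u.
Thus |(-u + 1)/(9u + 12) + 1/9| < eps whenever u > (7/27)/eps.
Take N_0 = (7/27)/eps. If u > N_0 then |(-u + 1)/(9u + 12) + 1/9| < (7/27)/u < eps.

N_0 = (7/27)/eps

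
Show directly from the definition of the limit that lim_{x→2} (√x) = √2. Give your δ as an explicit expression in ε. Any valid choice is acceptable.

δ = min(2, √2·ε)

Let ε > 0. We want δ > 0 such that 0 < |x − 2| < δ implies |√x − √2| < ε.
Multiplying by the conjugate, |√x − √2| = |x − 2|/(√x + √2).
Restrict δ ≤ 2 so that |x − 2| < 2 forces x > 0, and then √x + √2 > √2.
Hence |√x − √2| < |x − 2|/√2, which is < ε once |x − 2| < √2·ε.
Take δ = min(2, √2·ε). If 0 < |x − 2| < δ then x > 0 and |√x − √2| < |x − 2|/√2 < ε.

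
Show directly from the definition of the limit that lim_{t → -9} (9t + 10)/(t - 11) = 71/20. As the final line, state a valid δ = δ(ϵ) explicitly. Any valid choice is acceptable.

Let ϵ > 0 be given. We want δ > 0 with 0 < |t + 9| < δ ⇒ |(9t + 10)/(t - 11) − (71/20)| < ϵ.
Combining over a common denominator, (9t + 10)/(t - 11) − (71/20) = [(9t + 10)·(-20) − (-71)·(t - 11)] / [(-20)·(t - 11)] = -109(t + 9) / ((-20)(t - 11)).
So |(9t + 10)/(t - 11) − (71/20)| = 109|t + 9| / (20·|t − 11|).
Restrict δ ≤ 10. Then |t + 9| < 10 gives |t − 11| = |(t + 9) + (-20)| ≥ 20 − 10 = 10.
Hence |(9t + 10)/(t - 11) − (71/20)| < 109|t + 9|/(20·10) = (109/200)|t + 9|, which is < ϵ once |t + 9| < (200/109)ϵ.
Take δ = min(10, (200/109)ϵ). Then 0 < |t + 9| < δ forces both bounds, so |(9t + 10)/(t - 11) − (71/20)| < ϵ.

δ = min(10, (200/109)ϵ)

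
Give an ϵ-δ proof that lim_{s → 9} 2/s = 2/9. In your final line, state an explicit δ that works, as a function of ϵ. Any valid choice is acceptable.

Fix ϵ > 0. We seek δ > 0 such that 0 < |s − 9| < δ implies |2/s − (2/9)| < ϵ.
|2/s − (2/9)| = 2·|9 − s|/(9·|s|) = 2|s − 9|/(9|s|).
Require δ ≤ 9/2 so that |s| > 9 − 9/2 = 9/2, hence 9|s| > 81/2.
Then |2/s − (2/9)| < 2|s − 9|/(81/2), which is < ϵ when |s − 9| < (81/4)ϵ.
Take δ = min(9/2, (81/4)ϵ). Then 0 < |s − 9| < δ gives both |s − 9| < 9/2 and |s − 9| < (81/4)ϵ, so |2/s − (2/9)| < ϵ.

δ = min(9/2, (81/4)ϵ)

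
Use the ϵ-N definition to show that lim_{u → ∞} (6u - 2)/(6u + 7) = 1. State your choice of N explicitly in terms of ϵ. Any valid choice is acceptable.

Suppose ϵ > 0. We seek N > 0 such that u > N implies |(6u - 2)/(6u + 7) − 1| < ϵ.
(6u - 2)/(6u + 7) − 1 = (6(6u - 2) − 6(6u + 7)) / (6(6u + 7)) = -54/(6(6u + 7)).
For u > 0 we have 6u + 7 > 6u, so |(6u - 2)/(6u + 7) − 1| = 54/(6(6u + 7)) < 54/(6·6u) = (3/2)/u.
Thus |(6u - 2)/(6u + 7) − 1| < ϵ whenever u > (3/2)/ϵ.
Take N = (3/2)/ϵ. If u > N then |(6u - 2)/(6u + 7) − 1| < (3/2)/u < ϵ.

N = (3/2)/ϵ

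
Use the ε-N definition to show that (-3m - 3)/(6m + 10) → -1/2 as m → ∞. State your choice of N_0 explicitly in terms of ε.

N_0 = (1/3)/ε

Let ε > 0. For m ≥ 1, |(-3m - 3)/(6m + 10) + 1/2| = |12|/(6(6m + 10)) = 12/(6(6m + 10)).
Since 6m + 10 ≥ 6m for m ≥ 1, this is ≤ 12/(6·6m) = (1/3)/m.
So |(-3m - 3)/(6m + 10) + 1/2| < ε whenever m > (1/3)/ε.
Take N_0 = (1/3)/ε. If m > N_0 then |(-3m - 3)/(6m + 10) + 1/2| ≤ (1/3)/m < ε.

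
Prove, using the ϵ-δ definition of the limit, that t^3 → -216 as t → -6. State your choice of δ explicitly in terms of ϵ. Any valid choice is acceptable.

δ = min(1, ϵ/127)

Fix ϵ > 0. We seek δ > 0 with 0 < |t + 6| < δ ⇒ |t^3 + 216| < ϵ.
Factor: t^3 + 216 = (t + 6)(t^2 - 6t + 36), so |t^3 + 216| = |t + 6|·|t^2 - 6t + 36|.
Restrict δ ≤ 1. Then |t + 6| < 1 gives |t| < 7, so by the triangle inequality |t^2 - 6t + 36| ≤ 7^2 + 6·7 + 36 = 127.
Hence |t^3 + 216| ≤ 127|t + 6|, which is < ϵ once |t + 6| < ϵ/127.
Take δ = min(1, ϵ/127). If 0 < |t + 6| < δ then both bounds hold and |t^3 + 216| ≤ 127|t + 6| < 127·(ϵ/127) = ϵ.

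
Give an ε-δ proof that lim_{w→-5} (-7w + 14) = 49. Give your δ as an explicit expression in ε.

δ = ε/7

Fix ε > 0. We need δ > 0 so that 0 < |w + 5| < δ implies |(-7w + 14) − 49| < ε.
Since (-7w + 14) − 49 = -7(w + 5), we have |(-7w + 14) − 49| = 7|w + 5|.
Thus it suffices that |w + 5| < ε/7.
Take δ = ε/7. If 0 < |w + 5| < δ then |(-7w + 14) − 49| = 7|w + 5| < 7·(ε/7) = ε.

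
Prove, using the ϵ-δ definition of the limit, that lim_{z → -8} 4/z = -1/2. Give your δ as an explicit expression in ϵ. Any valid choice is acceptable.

Suppose ϵ > 0. We seek δ > 0 such that 0 < |z + 8| < δ implies |4/z + 1/2| < ϵ.
|4/z + 1/2| = 4·|-8 − z|/(8·|z|) = 4|z + 8|/(8|z|).
Require δ ≤ 4 so that |z| > 8 − 4 = 4, hence 8|z| > 32.
Then |4/z + 1/2| < 4|z + 8|/32, which is < ϵ when |z + 8| < 8ϵ.
Take δ = min(4, 8ϵ). Then 0 < |z + 8| < δ gives both |z + 8| < 4 and |z + 8| < 8ϵ, so |4/z + 1/2| < ϵ.

δ = min(4, 8ϵ)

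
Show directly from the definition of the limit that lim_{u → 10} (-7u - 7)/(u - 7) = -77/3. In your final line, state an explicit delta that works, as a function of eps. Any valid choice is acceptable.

Let eps > 0 be given. We want delta > 0 with 0 < |u − 10| < delta ⇒ |(-7u - 7)/(u - 7) + 77/3| < eps.
Combining over a common denominator, (-7u - 7)/(u - 7) + 77/3 = [(-7u - 7)·3 − (-77)·(u - 7)] / [3·(u - 7)] = 56(u − 10) / (3(u - 7)).
So |(-7u - 7)/(u - 7) + 77/3| = 56|u − 10| / (3·|u − 7|).
Require delta ≤ 3/2, so |u − 7| ≥ |3| − |u − 10| > 3 − 3/2 = 3/2.
Hence |(-7u - 7)/(u - 7) + 77/3| < 56|u − 10|/(3·(3/2)) = (112/9)|u − 10|, which is < eps once |u − 10| < (9/112)eps.
Take delta = min(3/2, (9/112)eps). Then 0 < |u − 10| < delta forces both bounds, so |(-7u - 7)/(u - 7) + 77/3| < eps.

delta = min(3/2, (9/112)eps)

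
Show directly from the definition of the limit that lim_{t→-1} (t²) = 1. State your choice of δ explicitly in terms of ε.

δ = min(1, ε/3)

Suppose ε > 0. We seek δ > 0 with 0 < |t + 1| < δ ⇒ |t² − 1| < ε.
Factor: t² − 1 = (t + 1)(t - 1), so |t² − 1| = |t + 1|·|t - 1|.
Impose δ ≤ 1 so that |t| < 2; then |t - 1| ≤ 3.
Hence |t² − 1| ≤ 3|t + 1|, which is < ε once |t + 1| < ε/3.
Take δ = min(1, ε/3). If 0 < |t + 1| < δ then both bounds hold and |t² − 1| ≤ 3|t + 1| < 3·(ε/3) = ε.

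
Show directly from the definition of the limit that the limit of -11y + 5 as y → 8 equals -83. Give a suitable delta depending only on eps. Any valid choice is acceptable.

delta = eps/11

Let eps > 0. We need delta > 0 so that 0 < |y − 8| < delta implies |(-11y + 5) + 83| < eps.
Since (-11y + 5) + 83 = -11(y − 8), we have |(-11y + 5) + 83| = 11|y − 8|.
So 11|y − 8| < eps exactly when |y − 8| < eps/11.
Take delta = eps/11. If 0 < |y − 8| < delta then |(-11y + 5) + 83| = 11|y − 8| < 11·(eps/11) = eps.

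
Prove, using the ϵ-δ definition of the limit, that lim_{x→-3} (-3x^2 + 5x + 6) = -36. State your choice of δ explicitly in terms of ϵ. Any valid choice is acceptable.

Let ϵ > 0. We want δ > 0 such that 0 < |x + 3| < δ implies |(-3x^2 + 5x + 6) + 36| < ϵ.
(-3x^2 + 5x + 6) + 36 = -3x^2 + 5x + 42 = (x + 3)(-3x + 14).
So |(-3x^2 + 5x + 6) + 36| = |x + 3|·|-3x + 14|.
Assume first that |x + 3| < 1, so |x| < 4. Then |-3x + 14| ≤ 3·4 + 14 = 26.
Hence |(-3x^2 + 5x + 6) + 36| ≤ 26|x + 3| < ϵ provided |x + 3| < ϵ/26.
Take δ = min(1, ϵ/26). Then 0 < |x + 3| < δ gives both |x + 3| < 1 and |x + 3| < ϵ/26, so |(-3x^2 + 5x + 6) + 36| < ϵ.

δ = min(1, ϵ/26)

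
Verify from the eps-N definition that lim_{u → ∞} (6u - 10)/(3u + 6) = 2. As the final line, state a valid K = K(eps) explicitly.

Let eps > 0 be given. We seek K > 0 such that u > K implies |(6u - 10)/(3u + 6) − 2| < eps.
(6u - 10)/(3u + 6) − 2 = (3(6u - 10) − 6(3u + 6)) / (3(3u + 6)) = -66/(3(3u + 6)).
For u > 0 we have 3u + 6 > 3u, so |(6u - 10)/(3u + 6) − 2| = 66/(3(3u + 6)) < 66/(3·3u) = (22/3)/u.
Thus |(6u - 10)/(3u + 6) − 2| < eps whenever u > (22/3)/eps.
Take K = (22/3)/eps. If u > K then |(6u - 10)/(3u + 6) − 2| < (22/3)/u < eps.

K = (22/3)/eps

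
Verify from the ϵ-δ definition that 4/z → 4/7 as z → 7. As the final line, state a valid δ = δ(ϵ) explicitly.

Let ϵ > 0. We seek δ > 0 such that 0 < |z − 7| < δ implies |4/z − (4/7)| < ϵ.
|4/z − (4/7)| = 4·|7 − z|/(7·|z|) = 4|z − 7|/(7|z|).
Restrict δ ≤ 7/2. Then |z − 7| < 7/2 gives |z| > 7/2, so 7|z| > 49/2.
Then |4/z − (4/7)| < 4|z − 7|/(49/2), which is < ϵ when |z − 7| < (49/8)ϵ.
Take δ = min(7/2, (49/8)ϵ). Then 0 < |z − 7| < δ gives both |z − 7| < 7/2 and |z − 7| < (49/8)ϵ, so |4/z − (4/7)| < ϵ.

δ = min(7/2, (49/8)ϵ)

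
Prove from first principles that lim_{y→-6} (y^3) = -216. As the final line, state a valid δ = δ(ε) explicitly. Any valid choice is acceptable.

δ = min(1, ε/127)

Let ε > 0. We seek δ > 0 with 0 < |y + 6| < δ ⇒ |y^3 + 216| < ε.
Factor: y^3 + 216 = (y + 6)(y^2 - 6y + 36), so |y^3 + 216| = |y + 6|·|y^2 - 6y + 36|.
Impose δ ≤ 1 so that |y| < 7; then |y^2 - 6y + 36| ≤ 127.
Hence |y^3 + 216| ≤ 127|y + 6|, which is < ε once |y + 6| < ε/127.
Take δ = min(1, ε/127). If 0 < |y + 6| < δ then both bounds hold and |y^3 + 216| ≤ 127|y + 6| < 127·(ε/127) = ε.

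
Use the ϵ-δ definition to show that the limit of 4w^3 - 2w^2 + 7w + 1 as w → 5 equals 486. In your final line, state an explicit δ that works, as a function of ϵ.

Suppose ϵ > 0. We want δ > 0 such that 0 < |w − 5| < δ implies |(4w^3 - 2w^2 + 7w + 1) − 486| < ϵ.
(4w^3 - 2w^2 + 7w + 1) − 486 = 4w^3 - 2w^2 + 7w - 485 = (w − 5)(4w^2 + 18w + 97).
So |(4w^3 - 2w^2 + 7w + 1) − 486| = |w − 5|·|4w^2 + 18w + 97|.
Assume first that |w − 5| < 2, so |w| < 7. Then |4w^2 + 18w + 97| ≤ 4·7^2 + 18·7 + 97 = 419.
Hence |(4w^3 - 2w^2 + 7w + 1) − 486| ≤ 419|w − 5| < ϵ provided |w − 5| < ϵ/419.
Take δ = min(2, ϵ/419). Then 0 < |w − 5| < δ gives both |w − 5| < 2 and |w − 5| < ϵ/419, so |(4w^3 - 2w^2 + 7w + 1) − 486| < ϵ.

δ = min(2, ϵ/419)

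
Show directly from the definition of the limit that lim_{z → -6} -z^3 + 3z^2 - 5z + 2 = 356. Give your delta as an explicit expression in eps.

delta = min(1, eps/171)

Fix eps > 0. We want delta > 0 such that 0 < |z + 6| < delta implies |(-z^3 + 3z^2 - 5z + 2) − 356| < eps.
(-z^3 + 3z^2 - 5z + 2) − 356 = -z^3 + 3z^2 - 5z - 354 = (z + 6)(-z^2 + 9z - 59).
So |(-z^3 + 3z^2 - 5z + 2) − 356| = |z + 6|·|-z^2 + 9z - 59|.
Require delta ≤ 1. Then |z + 6| < 1 gives |z| < 7, and by the triangle inequality |-z^2 + 9z - 59| ≤ 7^2 + 9·7 + 59 = 171.
Hence |(-z^3 + 3z^2 - 5z + 2) − 356| ≤ 171|z + 6| < eps provided |z + 6| < eps/171.
Take delta = min(1, eps/171). Then 0 < |z + 6| < delta gives both |z + 6| < 1 and |z + 6| < eps/171, so |(-z^3 + 3z^2 - 5z + 2) − 356| < eps.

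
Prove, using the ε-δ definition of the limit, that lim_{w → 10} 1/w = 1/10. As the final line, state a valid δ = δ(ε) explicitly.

δ = min(5, 50ε)

Fix ε > 0. We seek δ > 0 such that 0 < |w − 10| < δ implies |1/w − (1/10)| < ε.
|1/w − (1/10)| = |10 − w|/(10·|w|) = |w − 10|/(10|w|).
Restrict δ ≤ 5. Then |w − 10| < 5 gives |w| > 5, so 10|w| > 50.
Then |1/w − (1/10)| < |w − 10|/50, which is < ε when |w − 10| < 50ε.
Take δ = min(5, 50ε). Then 0 < |w − 10| < δ gives both |w − 10| < 5 and |w − 10| < 50ε, so |1/w − (1/10)| < ε.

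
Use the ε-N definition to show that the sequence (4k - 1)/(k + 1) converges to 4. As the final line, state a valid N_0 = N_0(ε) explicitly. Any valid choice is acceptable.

N_0 = 5/ε

Fix ε > 0. For k ≥ 1, |(4k - 1)/(k + 1) − 4| = |-5|/((k + 1)) = 5/((k + 1)).
Since k + 1 ≥ k for k ≥ 1, this is ≤ 5/(k) = 5/k.
So |(4k - 1)/(k + 1) − 4| < ε whenever k > 5/ε.
Take N_0 = 5/ε. If k > N_0 then |(4k - 1)/(k + 1) − 4| ≤ 5/k < ε.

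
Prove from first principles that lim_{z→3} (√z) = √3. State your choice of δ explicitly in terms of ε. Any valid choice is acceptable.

δ = min(3, √3·ε)

Suppose ε > 0. We want δ > 0 such that 0 < |z − 3| < δ implies |√z − √3| < ε.
Rationalise: √z − √3 = (z − 3)/(√z + √3), so |√z − √3| = |z − 3|/(√z + √3).
Restrict δ ≤ 3 so that |z − 3| < 3 forces z > 0, and then √z + √3 > √3.
Hence |√z − √3| < |z − 3|/√3, which is < ε once |z − 3| < √3·ε.
Take δ = min(3, √3·ε). If 0 < |z − 3| < δ then z > 0 and |√z − √3| < |z − 3|/√3 < ε.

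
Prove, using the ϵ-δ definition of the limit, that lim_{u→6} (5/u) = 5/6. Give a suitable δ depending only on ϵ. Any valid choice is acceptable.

δ = min(3, (18/5)ϵ)

Let ϵ > 0. We seek δ > 0 such that 0 < |u − 6| < δ implies |5/u − (5/6)| < ϵ.
|5/u − (5/6)| = 5·|6 − u|/(6·|u|) = 5|u − 6|/(6|u|).
Require δ ≤ 3 so that |u| > 6 − 3 = 3, hence 6|u| > 18.
Then |5/u − (5/6)| < 5|u − 6|/18, which is < ϵ when |u − 6| < (18/5)ϵ.
Take δ = min(3, (18/5)ϵ). Then 0 < |u − 6| < δ gives both |u − 6| < 3 and |u − 6| < (18/5)ϵ, so |5/u − (5/6)| < ϵ.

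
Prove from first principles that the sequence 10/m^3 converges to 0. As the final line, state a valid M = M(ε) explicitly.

M = (10/ε)^{1/3}

Let ε > 0. For m ≥ 1, |10/m^3 − 0| = 10/m^3.
10/m^3 < ε ⇔ m^3 > 10/ε ⇔ m > (10/ε)^{1/3}.
Take M = (10/ε)^{1/3}. Then m > M implies 10/m^3 < ε.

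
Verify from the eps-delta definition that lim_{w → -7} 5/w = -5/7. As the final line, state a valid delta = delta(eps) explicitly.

Let eps > 0 be given. We seek delta > 0 such that 0 < |w + 7| < delta implies |5/w + 5/7| < eps.
|5/w + 5/7| = 5·|-7 − w|/(7·|w|) = 5|w + 7|/(7|w|).
Restrict delta ≤ 7/2. Then |w + 7| < 7/2 gives |w| > 7/2, so 7|w| > 49/2.
Then |5/w + 5/7| < 5|w + 7|/(49/2), which is < eps when |w + 7| < (49/10)eps.
Take delta = min(7/2, (49/10)eps). Then 0 < |w + 7| < delta gives both |w + 7| < 7/2 and |w + 7| < (49/10)eps, so |5/w + 5/7| < eps.

delta = min(7/2, (49/10)eps)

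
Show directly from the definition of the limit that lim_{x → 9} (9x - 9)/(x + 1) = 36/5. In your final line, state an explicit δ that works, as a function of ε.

Suppose ε > 0. We want δ > 0 with 0 < |x − 9| < δ ⇒ |(9x - 9)/(x + 1) − (36/5)| < ε.
Combining over a common denominator, (9x - 9)/(x + 1) − (36/5) = [(9x - 9)·10 − 72·(x + 1)] / [10·(x + 1)] = 18(x − 9) / (10(x + 1)).
So |(9x - 9)/(x + 1) − (36/5)| = 18|x − 9| / (10·|x + 1|).
Require δ ≤ 5, so |x + 1| ≥ |10| − |x − 9| > 10 − 5 = 5.
Hence |(9x - 9)/(x + 1) − (36/5)| < 18|x − 9|/(10·5) = (9/25)|x − 9|, which is < ε once |x − 9| < (25/9)ε.
Take δ = min(5, (25/9)ε). Then 0 < |x − 9| < δ forces both bounds, so |(9x - 9)/(x + 1) − (36/5)| < ε.

δ = min(5, (25/9)ε)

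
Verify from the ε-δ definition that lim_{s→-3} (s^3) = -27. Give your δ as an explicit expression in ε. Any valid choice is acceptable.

Let ε > 0. We seek δ > 0 with 0 < |s + 3| < δ ⇒ |s^3 + 27| < ε.
Factor: s^3 + 27 = (s + 3)(s^2 - 3s + 9), so |s^3 + 27| = |s + 3|·|s^2 - 3s + 9|.
Impose δ ≤ 1 so that |s| < 4; then |s^2 - 3s + 9| ≤ 37.
Hence |s^3 + 27| ≤ 37|s + 3|, which is < ε once |s + 3| < ε/37.
Take δ = min(1, ε/37). If 0 < |s + 3| < δ then both bounds hold and |s^3 + 27| ≤ 37|s + 3| < 37·(ε/37) = ε.

δ = min(1, ε/37)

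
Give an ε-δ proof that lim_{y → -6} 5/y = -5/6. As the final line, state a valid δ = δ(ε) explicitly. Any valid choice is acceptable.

δ = min(3, (18/5)ε)

Let ε > 0 be given. We seek δ > 0 such that 0 < |y + 6| < δ implies |5/y + 5/6| < ε.
|5/y + 5/6| = 5·|-6 − y|/(6·|y|) = 5|y + 6|/(6|y|).
Restrict δ ≤ 3. Then |y + 6| < 3 gives |y| > 3, so 6|y| > 18.
Then |5/y + 5/6| < 5|y + 6|/18, which is < ε when |y + 6| < (18/5)ε.
Take δ = min(3, (18/5)ε). Then 0 < |y + 6| < δ gives both |y + 6| < 3 and |y + 6| < (18/5)ε, so |5/y + 5/6| < ε.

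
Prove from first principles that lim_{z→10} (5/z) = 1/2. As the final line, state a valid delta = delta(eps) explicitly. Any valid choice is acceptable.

delta = min(5, 10eps)

Let eps > 0. We seek delta > 0 such that 0 < |z − 10| < delta implies |5/z − (1/2)| < eps.
|5/z − (1/2)| = 5·|10 − z|/(10·|z|) = 5|z − 10|/(10|z|).
Restrict delta ≤ 5. Then |z − 10| < 5 gives |z| > 5, so 10|z| > 50.
Then |5/z − (1/2)| < 5|z − 10|/50, which is < eps when |z − 10| < 10eps.
Take delta = min(5, 10eps). Then 0 < |z − 10| < delta gives both |z − 10| < 5 and |z − 10| < 10eps, so |5/z − (1/2)| < eps.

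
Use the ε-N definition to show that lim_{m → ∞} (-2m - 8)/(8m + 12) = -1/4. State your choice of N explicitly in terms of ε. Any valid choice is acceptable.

Fix ε > 0. For m ≥ 1, |(-2m - 8)/(8m + 12) + 1/4| = |-40|/(8(8m + 12)) = 40/(8(8m + 12)).
Since 8m + 12 ≥ 8m for m ≥ 1, this is ≤ 40/(8·8m) = (5/8)/m.
So |(-2m - 8)/(8m + 12) + 1/4| < ε whenever m > (5/8)/ε.
Take N = (5/8)/ε. If m > N then |(-2m - 8)/(8m + 12) + 1/4| ≤ (5/8)/m < ε.

N = (5/8)/ε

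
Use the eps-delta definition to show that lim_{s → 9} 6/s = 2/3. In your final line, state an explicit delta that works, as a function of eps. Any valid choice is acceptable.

Suppose eps > 0. We seek delta > 0 such that 0 < |s − 9| < delta implies |6/s − (2/3)| < eps.
|6/s − (2/3)| = 6·|9 − s|/(9·|s|) = 6|s − 9|/(9|s|).
Require delta ≤ 9/2 so that |s| > 9 − 9/2 = 9/2, hence 9|s| > 81/2.
Then |6/s − (2/3)| < 6|s − 9|/(81/2), which is < eps when |s − 9| < (27/4)eps.
Take delta = min(9/2, (27/4)eps). Then 0 < |s − 9| < delta gives both |s − 9| < 9/2 and |s − 9| < (27/4)eps, so |6/s − (2/3)| < eps.

delta = min(9/2, (27/4)eps)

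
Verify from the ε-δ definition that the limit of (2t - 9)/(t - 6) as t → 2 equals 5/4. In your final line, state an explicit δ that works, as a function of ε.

Suppose ε > 0. We want δ > 0 with 0 < |t − 2| < δ ⇒ |(2t - 9)/(t - 6) − (5/4)| < ε.
Combining over a common denominator, (2t - 9)/(t - 6) − (5/4) = [(2t - 9)·(-4) − (-5)·(t - 6)] / [(-4)·(t - 6)] = -3(t − 2) / ((-4)(t - 6)).
So |(2t - 9)/(t - 6) − (5/4)| = 3|t − 2| / (4·|t − 6|).
Restrict δ ≤ 2. Then |t − 2| < 2 gives |t − 6| = |(t − 2) + (-4)| ≥ 4 − 2 = 2.
Hence |(2t - 9)/(t - 6) − (5/4)| < 3|t − 2|/(4·2) = (3/8)|t − 2|, which is < ε once |t − 2| < (8/3)ε.
Take δ = min(2, (8/3)ε). Then 0 < |t − 2| < δ forces both bounds, so |(2t - 9)/(t - 6) − (5/4)| < ε.

δ = min(2, (8/3)ε)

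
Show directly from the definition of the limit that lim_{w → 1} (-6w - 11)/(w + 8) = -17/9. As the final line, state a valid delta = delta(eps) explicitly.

Let eps > 0 be given. We want delta > 0 with 0 < |w − 1| < delta ⇒ |(-6w - 11)/(w + 8) + 17/9| < eps.
Combining over a common denominator, (-6w - 11)/(w + 8) + 17/9 = [(-6w - 11)·9 − (-17)·(w + 8)] / [9·(w + 8)] = -37(w − 1) / (9(w + 8)).
So |(-6w - 11)/(w + 8) + 17/9| = 37|w − 1| / (9·|w + 8|).
Require delta ≤ 9/2, so |w + 8| ≥ |9| − |w − 1| > 9 − 9/2 = 9/2.
Hence |(-6w - 11)/(w + 8) + 17/9| < 37|w − 1|/(9·(9/2)) = (74/81)|w − 1|, which is < eps once |w − 1| < (81/74)eps.
Take delta = min(9/2, (81/74)eps). Then 0 < |w − 1| < delta forces both bounds, so |(-6w - 11)/(w + 8) + 17/9| < eps.

delta = min(9/2, (81/74)eps)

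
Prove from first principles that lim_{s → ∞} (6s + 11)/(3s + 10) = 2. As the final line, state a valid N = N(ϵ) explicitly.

Fix ϵ > 0. We seek N > 0 such that s > N implies |(6s + 11)/(3s + 10) − 2| < ϵ.
(6s + 11)/(3s + 10) − 2 = (3(6s + 11) − 6(3s + 10)) / (3(3s + 10)) = -27/(3(3s + 10)).
For s > 0 we have 3s + 10 > 3s, so |(6s + 11)/(3s + 10) − 2| = 27/(3(3s + 10)) < 27/(3·3s) = 3/s.
Thus |(6s + 11)/(3s + 10) − 2| < ϵ whenever s > 3/ϵ.
Take N = 3/ϵ. If s > N then |(6s + 11)/(3s + 10) − 2| < 3/s < ϵ.

N = 3/ϵ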